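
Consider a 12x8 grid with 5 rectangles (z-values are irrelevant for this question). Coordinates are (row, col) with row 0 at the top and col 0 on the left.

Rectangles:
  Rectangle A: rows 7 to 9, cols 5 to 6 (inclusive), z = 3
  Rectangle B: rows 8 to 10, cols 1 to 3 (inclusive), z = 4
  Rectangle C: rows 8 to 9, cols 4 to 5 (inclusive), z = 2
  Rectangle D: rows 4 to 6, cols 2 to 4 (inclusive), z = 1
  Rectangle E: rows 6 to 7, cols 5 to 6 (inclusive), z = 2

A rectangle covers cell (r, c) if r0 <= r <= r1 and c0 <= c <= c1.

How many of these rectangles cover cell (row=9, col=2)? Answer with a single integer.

Answer: 1

Derivation:
Check cell (9,2):
  A: rows 7-9 cols 5-6 -> outside (col miss)
  B: rows 8-10 cols 1-3 -> covers
  C: rows 8-9 cols 4-5 -> outside (col miss)
  D: rows 4-6 cols 2-4 -> outside (row miss)
  E: rows 6-7 cols 5-6 -> outside (row miss)
Count covering = 1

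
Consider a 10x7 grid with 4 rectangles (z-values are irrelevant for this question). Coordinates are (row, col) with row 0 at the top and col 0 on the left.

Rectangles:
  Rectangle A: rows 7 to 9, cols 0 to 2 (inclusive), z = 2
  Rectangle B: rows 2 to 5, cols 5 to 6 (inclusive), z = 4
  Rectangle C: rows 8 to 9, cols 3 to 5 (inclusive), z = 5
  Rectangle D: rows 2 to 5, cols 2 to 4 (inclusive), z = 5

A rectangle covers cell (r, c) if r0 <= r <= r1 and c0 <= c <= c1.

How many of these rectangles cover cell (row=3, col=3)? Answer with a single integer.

Check cell (3,3):
  A: rows 7-9 cols 0-2 -> outside (row miss)
  B: rows 2-5 cols 5-6 -> outside (col miss)
  C: rows 8-9 cols 3-5 -> outside (row miss)
  D: rows 2-5 cols 2-4 -> covers
Count covering = 1

Answer: 1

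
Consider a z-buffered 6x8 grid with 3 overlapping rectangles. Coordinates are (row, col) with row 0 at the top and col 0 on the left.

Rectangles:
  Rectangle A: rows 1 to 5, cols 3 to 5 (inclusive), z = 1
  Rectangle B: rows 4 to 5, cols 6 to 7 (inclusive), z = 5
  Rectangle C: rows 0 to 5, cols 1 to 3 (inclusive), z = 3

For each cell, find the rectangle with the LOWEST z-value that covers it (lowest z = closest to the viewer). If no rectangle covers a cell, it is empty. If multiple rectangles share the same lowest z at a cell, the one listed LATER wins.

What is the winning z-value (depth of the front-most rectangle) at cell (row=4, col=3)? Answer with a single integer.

Answer: 1

Derivation:
Check cell (4,3):
  A: rows 1-5 cols 3-5 z=1 -> covers; best now A (z=1)
  B: rows 4-5 cols 6-7 -> outside (col miss)
  C: rows 0-5 cols 1-3 z=3 -> covers; best now A (z=1)
Winner: A at z=1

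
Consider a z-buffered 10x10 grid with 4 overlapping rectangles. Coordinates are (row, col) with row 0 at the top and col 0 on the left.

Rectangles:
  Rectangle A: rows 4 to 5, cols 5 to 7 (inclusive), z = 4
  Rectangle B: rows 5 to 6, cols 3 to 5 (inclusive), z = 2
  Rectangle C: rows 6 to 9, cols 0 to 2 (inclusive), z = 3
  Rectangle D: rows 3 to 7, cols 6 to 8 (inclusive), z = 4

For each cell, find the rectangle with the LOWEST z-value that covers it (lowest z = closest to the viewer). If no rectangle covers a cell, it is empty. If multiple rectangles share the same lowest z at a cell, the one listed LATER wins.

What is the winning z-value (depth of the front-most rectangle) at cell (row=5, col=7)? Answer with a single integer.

Answer: 4

Derivation:
Check cell (5,7):
  A: rows 4-5 cols 5-7 z=4 -> covers; best now A (z=4)
  B: rows 5-6 cols 3-5 -> outside (col miss)
  C: rows 6-9 cols 0-2 -> outside (row miss)
  D: rows 3-7 cols 6-8 z=4 -> covers; best now D (z=4)
Winner: D at z=4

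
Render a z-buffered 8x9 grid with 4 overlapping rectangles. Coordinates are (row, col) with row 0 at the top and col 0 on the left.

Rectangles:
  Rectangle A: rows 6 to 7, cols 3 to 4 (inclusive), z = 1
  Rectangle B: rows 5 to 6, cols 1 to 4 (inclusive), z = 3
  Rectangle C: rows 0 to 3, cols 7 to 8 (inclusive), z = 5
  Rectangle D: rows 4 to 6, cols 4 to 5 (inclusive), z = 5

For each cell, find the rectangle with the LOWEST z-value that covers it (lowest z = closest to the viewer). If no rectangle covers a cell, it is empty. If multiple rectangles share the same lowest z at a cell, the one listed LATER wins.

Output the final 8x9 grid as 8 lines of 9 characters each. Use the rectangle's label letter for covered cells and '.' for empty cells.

.......CC
.......CC
.......CC
.......CC
....DD...
.BBBBD...
.BBAAD...
...AA....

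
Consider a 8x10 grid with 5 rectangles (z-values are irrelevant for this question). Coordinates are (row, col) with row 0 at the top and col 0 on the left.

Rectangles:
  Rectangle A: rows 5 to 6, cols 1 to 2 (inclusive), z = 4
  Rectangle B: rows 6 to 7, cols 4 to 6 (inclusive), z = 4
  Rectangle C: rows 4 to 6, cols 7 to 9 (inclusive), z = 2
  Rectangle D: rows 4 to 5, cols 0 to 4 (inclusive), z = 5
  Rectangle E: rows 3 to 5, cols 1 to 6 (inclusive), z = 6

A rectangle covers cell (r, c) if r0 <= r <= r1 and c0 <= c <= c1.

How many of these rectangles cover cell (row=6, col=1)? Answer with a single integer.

Check cell (6,1):
  A: rows 5-6 cols 1-2 -> covers
  B: rows 6-7 cols 4-6 -> outside (col miss)
  C: rows 4-6 cols 7-9 -> outside (col miss)
  D: rows 4-5 cols 0-4 -> outside (row miss)
  E: rows 3-5 cols 1-6 -> outside (row miss)
Count covering = 1

Answer: 1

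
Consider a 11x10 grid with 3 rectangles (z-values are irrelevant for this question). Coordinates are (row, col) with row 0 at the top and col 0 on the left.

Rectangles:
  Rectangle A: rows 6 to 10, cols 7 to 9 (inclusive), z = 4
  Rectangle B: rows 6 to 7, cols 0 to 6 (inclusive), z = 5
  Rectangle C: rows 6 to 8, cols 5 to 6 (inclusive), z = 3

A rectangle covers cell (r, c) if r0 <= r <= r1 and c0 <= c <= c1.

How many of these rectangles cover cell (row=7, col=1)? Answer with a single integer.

Answer: 1

Derivation:
Check cell (7,1):
  A: rows 6-10 cols 7-9 -> outside (col miss)
  B: rows 6-7 cols 0-6 -> covers
  C: rows 6-8 cols 5-6 -> outside (col miss)
Count covering = 1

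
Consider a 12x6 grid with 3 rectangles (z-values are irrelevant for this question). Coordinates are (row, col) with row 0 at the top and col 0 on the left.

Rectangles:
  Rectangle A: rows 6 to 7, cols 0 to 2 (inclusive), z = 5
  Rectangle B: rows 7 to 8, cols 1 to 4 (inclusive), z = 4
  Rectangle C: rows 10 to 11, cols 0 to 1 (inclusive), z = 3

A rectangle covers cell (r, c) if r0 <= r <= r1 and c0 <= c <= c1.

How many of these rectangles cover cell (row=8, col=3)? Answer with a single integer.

Check cell (8,3):
  A: rows 6-7 cols 0-2 -> outside (row miss)
  B: rows 7-8 cols 1-4 -> covers
  C: rows 10-11 cols 0-1 -> outside (row miss)
Count covering = 1

Answer: 1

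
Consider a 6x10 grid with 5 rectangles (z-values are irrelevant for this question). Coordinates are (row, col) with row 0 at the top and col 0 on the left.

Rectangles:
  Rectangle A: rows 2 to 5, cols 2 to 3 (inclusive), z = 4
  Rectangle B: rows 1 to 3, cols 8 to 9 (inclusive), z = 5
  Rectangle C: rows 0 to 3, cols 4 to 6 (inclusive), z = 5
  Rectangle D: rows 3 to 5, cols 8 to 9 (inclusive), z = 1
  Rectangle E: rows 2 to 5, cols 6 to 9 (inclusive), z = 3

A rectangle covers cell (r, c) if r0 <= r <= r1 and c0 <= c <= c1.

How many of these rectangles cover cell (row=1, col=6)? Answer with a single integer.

Answer: 1

Derivation:
Check cell (1,6):
  A: rows 2-5 cols 2-3 -> outside (row miss)
  B: rows 1-3 cols 8-9 -> outside (col miss)
  C: rows 0-3 cols 4-6 -> covers
  D: rows 3-5 cols 8-9 -> outside (row miss)
  E: rows 2-5 cols 6-9 -> outside (row miss)
Count covering = 1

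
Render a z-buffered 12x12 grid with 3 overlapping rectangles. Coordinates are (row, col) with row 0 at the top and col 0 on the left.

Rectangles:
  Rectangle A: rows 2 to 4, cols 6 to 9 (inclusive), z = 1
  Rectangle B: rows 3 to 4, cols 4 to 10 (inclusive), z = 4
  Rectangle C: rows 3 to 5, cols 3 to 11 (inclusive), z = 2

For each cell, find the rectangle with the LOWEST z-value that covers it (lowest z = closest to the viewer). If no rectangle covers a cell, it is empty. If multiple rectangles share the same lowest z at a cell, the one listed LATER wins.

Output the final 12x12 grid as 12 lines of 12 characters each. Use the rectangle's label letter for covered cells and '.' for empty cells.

............
............
......AAAA..
...CCCAAAACC
...CCCAAAACC
...CCCCCCCCC
............
............
............
............
............
............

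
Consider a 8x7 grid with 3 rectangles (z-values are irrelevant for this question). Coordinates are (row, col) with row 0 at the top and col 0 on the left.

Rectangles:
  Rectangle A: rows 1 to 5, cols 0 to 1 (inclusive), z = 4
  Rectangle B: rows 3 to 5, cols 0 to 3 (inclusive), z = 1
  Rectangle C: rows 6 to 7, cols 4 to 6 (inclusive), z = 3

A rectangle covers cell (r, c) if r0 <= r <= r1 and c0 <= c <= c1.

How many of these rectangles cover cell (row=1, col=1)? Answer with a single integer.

Answer: 1

Derivation:
Check cell (1,1):
  A: rows 1-5 cols 0-1 -> covers
  B: rows 3-5 cols 0-3 -> outside (row miss)
  C: rows 6-7 cols 4-6 -> outside (row miss)
Count covering = 1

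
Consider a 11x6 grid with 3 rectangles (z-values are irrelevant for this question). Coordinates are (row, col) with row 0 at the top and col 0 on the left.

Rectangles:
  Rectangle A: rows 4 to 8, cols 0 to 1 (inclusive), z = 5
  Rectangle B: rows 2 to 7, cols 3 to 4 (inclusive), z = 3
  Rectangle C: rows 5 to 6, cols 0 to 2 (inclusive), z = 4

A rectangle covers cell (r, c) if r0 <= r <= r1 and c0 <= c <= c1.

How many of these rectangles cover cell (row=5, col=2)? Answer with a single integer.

Answer: 1

Derivation:
Check cell (5,2):
  A: rows 4-8 cols 0-1 -> outside (col miss)
  B: rows 2-7 cols 3-4 -> outside (col miss)
  C: rows 5-6 cols 0-2 -> covers
Count covering = 1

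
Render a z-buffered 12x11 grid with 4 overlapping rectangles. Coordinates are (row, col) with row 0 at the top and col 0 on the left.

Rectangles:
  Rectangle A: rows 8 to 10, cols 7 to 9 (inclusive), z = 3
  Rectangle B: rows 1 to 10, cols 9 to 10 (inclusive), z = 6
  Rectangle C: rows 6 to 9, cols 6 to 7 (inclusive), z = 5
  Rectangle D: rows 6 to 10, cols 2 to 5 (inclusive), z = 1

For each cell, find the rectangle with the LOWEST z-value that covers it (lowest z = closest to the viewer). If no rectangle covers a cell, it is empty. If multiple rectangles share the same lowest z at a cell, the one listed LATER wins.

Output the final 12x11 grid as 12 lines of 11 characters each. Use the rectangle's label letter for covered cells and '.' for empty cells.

...........
.........BB
.........BB
.........BB
.........BB
.........BB
..DDDDCC.BB
..DDDDCC.BB
..DDDDCAAAB
..DDDDCAAAB
..DDDD.AAAB
...........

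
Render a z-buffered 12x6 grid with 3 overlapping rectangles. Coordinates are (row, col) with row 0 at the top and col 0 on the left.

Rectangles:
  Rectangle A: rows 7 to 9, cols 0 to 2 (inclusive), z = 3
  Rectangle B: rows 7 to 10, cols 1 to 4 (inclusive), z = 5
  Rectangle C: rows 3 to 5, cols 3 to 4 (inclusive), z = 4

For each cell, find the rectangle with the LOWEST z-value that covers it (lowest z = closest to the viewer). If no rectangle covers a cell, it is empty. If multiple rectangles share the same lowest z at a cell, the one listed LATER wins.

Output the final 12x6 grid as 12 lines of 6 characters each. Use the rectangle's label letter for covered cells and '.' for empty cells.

......
......
......
...CC.
...CC.
...CC.
......
AAABB.
AAABB.
AAABB.
.BBBB.
......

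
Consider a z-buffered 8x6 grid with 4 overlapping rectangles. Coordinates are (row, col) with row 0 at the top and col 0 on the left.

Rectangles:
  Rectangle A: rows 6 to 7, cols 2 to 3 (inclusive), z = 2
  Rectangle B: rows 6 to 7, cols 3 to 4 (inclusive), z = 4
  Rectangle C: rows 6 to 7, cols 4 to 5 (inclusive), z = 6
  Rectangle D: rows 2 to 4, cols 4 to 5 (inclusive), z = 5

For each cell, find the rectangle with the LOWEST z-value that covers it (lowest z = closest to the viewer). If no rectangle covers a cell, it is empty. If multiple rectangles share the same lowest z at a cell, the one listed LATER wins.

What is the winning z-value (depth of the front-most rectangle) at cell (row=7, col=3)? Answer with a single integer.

Check cell (7,3):
  A: rows 6-7 cols 2-3 z=2 -> covers; best now A (z=2)
  B: rows 6-7 cols 3-4 z=4 -> covers; best now A (z=2)
  C: rows 6-7 cols 4-5 -> outside (col miss)
  D: rows 2-4 cols 4-5 -> outside (row miss)
Winner: A at z=2

Answer: 2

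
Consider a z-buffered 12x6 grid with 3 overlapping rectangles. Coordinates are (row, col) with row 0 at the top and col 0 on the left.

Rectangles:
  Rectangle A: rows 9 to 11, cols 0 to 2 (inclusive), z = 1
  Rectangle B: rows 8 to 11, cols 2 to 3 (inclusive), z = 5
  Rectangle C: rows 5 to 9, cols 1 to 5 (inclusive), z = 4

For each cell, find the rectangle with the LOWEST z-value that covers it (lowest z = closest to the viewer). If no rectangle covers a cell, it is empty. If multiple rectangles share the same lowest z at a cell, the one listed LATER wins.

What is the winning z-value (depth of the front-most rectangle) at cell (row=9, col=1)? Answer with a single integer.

Answer: 1

Derivation:
Check cell (9,1):
  A: rows 9-11 cols 0-2 z=1 -> covers; best now A (z=1)
  B: rows 8-11 cols 2-3 -> outside (col miss)
  C: rows 5-9 cols 1-5 z=4 -> covers; best now A (z=1)
Winner: A at z=1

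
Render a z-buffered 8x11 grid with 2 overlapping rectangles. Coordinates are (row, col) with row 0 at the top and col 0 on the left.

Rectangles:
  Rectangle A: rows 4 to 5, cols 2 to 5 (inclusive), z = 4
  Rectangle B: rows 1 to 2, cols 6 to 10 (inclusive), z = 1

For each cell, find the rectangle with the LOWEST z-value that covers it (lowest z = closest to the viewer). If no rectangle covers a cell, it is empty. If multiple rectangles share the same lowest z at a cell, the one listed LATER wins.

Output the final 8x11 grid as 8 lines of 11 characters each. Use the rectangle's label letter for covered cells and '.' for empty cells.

...........
......BBBBB
......BBBBB
...........
..AAAA.....
..AAAA.....
...........
...........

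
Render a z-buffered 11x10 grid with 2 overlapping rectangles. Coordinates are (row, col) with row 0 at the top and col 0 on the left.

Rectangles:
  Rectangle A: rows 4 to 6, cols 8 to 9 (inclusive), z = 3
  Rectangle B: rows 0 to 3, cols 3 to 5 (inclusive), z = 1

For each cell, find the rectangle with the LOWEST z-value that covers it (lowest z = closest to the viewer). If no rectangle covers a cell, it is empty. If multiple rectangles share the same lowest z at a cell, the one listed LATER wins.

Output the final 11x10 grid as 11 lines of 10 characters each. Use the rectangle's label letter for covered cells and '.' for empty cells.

...BBB....
...BBB....
...BBB....
...BBB....
........AA
........AA
........AA
..........
..........
..........
..........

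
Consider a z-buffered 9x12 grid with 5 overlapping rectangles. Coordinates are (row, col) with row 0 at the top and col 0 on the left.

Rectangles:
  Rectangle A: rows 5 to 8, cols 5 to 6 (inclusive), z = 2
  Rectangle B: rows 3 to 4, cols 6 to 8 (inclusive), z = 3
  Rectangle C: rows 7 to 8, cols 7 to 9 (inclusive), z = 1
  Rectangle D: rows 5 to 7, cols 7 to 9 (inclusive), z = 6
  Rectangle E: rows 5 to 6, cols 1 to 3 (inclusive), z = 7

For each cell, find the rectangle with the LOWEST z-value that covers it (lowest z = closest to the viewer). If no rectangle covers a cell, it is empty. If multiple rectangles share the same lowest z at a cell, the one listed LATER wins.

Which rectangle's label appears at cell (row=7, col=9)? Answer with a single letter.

Answer: C

Derivation:
Check cell (7,9):
  A: rows 5-8 cols 5-6 -> outside (col miss)
  B: rows 3-4 cols 6-8 -> outside (row miss)
  C: rows 7-8 cols 7-9 z=1 -> covers; best now C (z=1)
  D: rows 5-7 cols 7-9 z=6 -> covers; best now C (z=1)
  E: rows 5-6 cols 1-3 -> outside (row miss)
Winner: C at z=1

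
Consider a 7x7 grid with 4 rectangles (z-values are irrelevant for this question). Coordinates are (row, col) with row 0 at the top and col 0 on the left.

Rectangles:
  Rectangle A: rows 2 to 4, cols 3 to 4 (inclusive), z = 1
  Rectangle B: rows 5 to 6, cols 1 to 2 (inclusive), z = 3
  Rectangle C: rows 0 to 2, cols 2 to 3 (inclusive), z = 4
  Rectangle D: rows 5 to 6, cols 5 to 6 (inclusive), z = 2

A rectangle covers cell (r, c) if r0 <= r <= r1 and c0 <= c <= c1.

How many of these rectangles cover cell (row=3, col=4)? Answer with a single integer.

Answer: 1

Derivation:
Check cell (3,4):
  A: rows 2-4 cols 3-4 -> covers
  B: rows 5-6 cols 1-2 -> outside (row miss)
  C: rows 0-2 cols 2-3 -> outside (row miss)
  D: rows 5-6 cols 5-6 -> outside (row miss)
Count covering = 1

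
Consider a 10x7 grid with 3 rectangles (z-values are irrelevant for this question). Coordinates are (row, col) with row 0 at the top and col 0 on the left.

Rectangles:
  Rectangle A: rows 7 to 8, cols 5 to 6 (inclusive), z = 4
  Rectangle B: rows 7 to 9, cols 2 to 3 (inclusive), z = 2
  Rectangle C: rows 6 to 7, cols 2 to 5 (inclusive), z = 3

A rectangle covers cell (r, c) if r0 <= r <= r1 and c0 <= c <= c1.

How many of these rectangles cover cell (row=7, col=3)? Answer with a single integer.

Answer: 2

Derivation:
Check cell (7,3):
  A: rows 7-8 cols 5-6 -> outside (col miss)
  B: rows 7-9 cols 2-3 -> covers
  C: rows 6-7 cols 2-5 -> covers
Count covering = 2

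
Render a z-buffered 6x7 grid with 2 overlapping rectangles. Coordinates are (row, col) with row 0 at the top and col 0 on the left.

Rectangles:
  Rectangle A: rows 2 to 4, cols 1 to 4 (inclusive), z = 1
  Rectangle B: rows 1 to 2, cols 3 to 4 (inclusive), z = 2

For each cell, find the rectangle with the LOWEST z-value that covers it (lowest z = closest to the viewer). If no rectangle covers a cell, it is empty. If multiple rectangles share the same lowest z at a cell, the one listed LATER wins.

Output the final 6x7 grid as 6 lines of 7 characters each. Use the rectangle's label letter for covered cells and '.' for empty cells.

.......
...BB..
.AAAA..
.AAAA..
.AAAA..
.......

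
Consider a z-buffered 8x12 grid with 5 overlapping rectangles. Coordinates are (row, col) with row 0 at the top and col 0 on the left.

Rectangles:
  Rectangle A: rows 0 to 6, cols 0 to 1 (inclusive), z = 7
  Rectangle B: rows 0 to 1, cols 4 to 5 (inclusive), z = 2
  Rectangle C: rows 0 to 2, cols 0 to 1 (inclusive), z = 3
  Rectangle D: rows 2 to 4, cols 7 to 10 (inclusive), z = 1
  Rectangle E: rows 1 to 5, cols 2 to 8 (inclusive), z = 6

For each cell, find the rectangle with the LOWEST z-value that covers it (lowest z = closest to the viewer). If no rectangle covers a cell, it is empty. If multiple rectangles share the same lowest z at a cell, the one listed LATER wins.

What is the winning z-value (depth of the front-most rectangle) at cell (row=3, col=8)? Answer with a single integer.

Check cell (3,8):
  A: rows 0-6 cols 0-1 -> outside (col miss)
  B: rows 0-1 cols 4-5 -> outside (row miss)
  C: rows 0-2 cols 0-1 -> outside (row miss)
  D: rows 2-4 cols 7-10 z=1 -> covers; best now D (z=1)
  E: rows 1-5 cols 2-8 z=6 -> covers; best now D (z=1)
Winner: D at z=1

Answer: 1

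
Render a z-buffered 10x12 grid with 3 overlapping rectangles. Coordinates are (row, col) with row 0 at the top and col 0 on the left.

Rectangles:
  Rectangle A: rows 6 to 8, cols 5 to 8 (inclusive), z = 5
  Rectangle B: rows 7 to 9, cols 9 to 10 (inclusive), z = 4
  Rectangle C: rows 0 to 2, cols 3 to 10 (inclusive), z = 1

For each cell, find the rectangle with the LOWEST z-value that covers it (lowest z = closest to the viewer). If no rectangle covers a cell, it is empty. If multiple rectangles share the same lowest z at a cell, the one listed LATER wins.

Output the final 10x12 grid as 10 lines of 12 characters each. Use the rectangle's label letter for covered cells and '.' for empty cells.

...CCCCCCCC.
...CCCCCCCC.
...CCCCCCCC.
............
............
............
.....AAAA...
.....AAAABB.
.....AAAABB.
.........BB.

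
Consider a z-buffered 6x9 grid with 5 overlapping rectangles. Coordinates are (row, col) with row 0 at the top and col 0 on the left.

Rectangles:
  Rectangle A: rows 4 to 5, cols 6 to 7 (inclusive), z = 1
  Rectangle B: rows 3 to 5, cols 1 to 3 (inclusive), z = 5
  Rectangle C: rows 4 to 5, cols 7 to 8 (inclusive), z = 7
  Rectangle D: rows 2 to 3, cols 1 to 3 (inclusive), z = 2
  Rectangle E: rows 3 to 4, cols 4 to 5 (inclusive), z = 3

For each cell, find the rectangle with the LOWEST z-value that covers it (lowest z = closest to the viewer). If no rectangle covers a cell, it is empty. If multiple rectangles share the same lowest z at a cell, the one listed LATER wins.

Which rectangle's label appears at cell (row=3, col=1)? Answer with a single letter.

Check cell (3,1):
  A: rows 4-5 cols 6-7 -> outside (row miss)
  B: rows 3-5 cols 1-3 z=5 -> covers; best now B (z=5)
  C: rows 4-5 cols 7-8 -> outside (row miss)
  D: rows 2-3 cols 1-3 z=2 -> covers; best now D (z=2)
  E: rows 3-4 cols 4-5 -> outside (col miss)
Winner: D at z=2

Answer: D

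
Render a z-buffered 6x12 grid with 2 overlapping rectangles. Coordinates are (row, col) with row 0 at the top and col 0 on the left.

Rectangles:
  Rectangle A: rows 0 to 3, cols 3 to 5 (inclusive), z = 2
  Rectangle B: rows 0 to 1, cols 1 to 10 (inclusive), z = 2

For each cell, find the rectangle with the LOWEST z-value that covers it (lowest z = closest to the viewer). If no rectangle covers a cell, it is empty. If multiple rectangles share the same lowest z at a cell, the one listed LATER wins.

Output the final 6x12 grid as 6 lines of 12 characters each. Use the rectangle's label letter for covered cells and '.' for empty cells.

.BBBBBBBBBB.
.BBBBBBBBBB.
...AAA......
...AAA......
............
............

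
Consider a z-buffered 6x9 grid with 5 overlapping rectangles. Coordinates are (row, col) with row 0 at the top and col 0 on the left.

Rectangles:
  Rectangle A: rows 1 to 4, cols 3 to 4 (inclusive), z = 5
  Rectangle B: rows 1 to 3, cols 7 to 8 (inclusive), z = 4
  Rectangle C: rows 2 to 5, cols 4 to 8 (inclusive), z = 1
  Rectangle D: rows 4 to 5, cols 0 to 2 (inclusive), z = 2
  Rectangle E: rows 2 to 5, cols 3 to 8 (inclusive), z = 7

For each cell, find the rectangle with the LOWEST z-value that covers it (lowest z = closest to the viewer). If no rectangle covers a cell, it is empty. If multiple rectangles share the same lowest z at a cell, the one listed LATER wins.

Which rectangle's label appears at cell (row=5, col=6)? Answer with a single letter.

Check cell (5,6):
  A: rows 1-4 cols 3-4 -> outside (row miss)
  B: rows 1-3 cols 7-8 -> outside (row miss)
  C: rows 2-5 cols 4-8 z=1 -> covers; best now C (z=1)
  D: rows 4-5 cols 0-2 -> outside (col miss)
  E: rows 2-5 cols 3-8 z=7 -> covers; best now C (z=1)
Winner: C at z=1

Answer: C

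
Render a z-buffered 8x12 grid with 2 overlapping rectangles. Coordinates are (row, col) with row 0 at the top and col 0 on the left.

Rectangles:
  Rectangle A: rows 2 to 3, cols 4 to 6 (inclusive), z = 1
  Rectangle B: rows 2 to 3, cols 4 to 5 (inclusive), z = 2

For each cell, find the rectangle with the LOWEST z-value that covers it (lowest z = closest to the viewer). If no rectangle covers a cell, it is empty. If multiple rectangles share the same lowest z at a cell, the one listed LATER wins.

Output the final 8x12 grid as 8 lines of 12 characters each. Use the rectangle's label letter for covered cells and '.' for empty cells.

............
............
....AAA.....
....AAA.....
............
............
............
............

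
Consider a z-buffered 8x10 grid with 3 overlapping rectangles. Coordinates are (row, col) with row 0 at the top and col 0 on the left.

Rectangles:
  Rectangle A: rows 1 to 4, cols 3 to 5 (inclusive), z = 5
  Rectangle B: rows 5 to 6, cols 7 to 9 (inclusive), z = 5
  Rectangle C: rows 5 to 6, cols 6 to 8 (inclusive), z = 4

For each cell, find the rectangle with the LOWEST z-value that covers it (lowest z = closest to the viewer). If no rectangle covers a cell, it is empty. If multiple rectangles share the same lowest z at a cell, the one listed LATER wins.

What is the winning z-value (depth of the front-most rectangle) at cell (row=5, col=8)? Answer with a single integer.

Answer: 4

Derivation:
Check cell (5,8):
  A: rows 1-4 cols 3-5 -> outside (row miss)
  B: rows 5-6 cols 7-9 z=5 -> covers; best now B (z=5)
  C: rows 5-6 cols 6-8 z=4 -> covers; best now C (z=4)
Winner: C at z=4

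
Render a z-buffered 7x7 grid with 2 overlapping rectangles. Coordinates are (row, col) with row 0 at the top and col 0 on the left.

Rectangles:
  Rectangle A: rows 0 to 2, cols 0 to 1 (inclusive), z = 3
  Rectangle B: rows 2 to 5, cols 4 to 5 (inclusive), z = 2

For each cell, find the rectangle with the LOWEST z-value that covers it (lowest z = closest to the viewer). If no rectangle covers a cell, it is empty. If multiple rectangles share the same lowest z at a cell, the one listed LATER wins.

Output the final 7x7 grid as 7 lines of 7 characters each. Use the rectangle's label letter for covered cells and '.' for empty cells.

AA.....
AA.....
AA..BB.
....BB.
....BB.
....BB.
.......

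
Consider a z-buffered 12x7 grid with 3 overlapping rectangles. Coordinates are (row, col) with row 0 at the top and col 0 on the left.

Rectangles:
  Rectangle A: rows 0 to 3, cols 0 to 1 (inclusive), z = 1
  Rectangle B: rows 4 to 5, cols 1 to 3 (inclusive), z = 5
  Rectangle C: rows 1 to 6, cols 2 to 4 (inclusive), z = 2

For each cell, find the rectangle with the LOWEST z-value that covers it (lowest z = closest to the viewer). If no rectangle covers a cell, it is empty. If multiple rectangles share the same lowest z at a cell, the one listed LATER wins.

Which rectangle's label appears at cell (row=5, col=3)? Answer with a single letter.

Answer: C

Derivation:
Check cell (5,3):
  A: rows 0-3 cols 0-1 -> outside (row miss)
  B: rows 4-5 cols 1-3 z=5 -> covers; best now B (z=5)
  C: rows 1-6 cols 2-4 z=2 -> covers; best now C (z=2)
Winner: C at z=2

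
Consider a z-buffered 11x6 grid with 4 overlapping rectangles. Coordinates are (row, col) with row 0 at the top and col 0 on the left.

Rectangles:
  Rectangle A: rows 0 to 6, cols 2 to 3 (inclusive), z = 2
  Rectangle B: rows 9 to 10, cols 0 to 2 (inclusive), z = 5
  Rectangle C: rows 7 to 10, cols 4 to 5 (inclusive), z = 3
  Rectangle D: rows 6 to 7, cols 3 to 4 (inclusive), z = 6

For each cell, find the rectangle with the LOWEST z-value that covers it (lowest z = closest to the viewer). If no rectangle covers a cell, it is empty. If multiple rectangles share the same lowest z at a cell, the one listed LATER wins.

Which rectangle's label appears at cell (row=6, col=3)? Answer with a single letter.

Answer: A

Derivation:
Check cell (6,3):
  A: rows 0-6 cols 2-3 z=2 -> covers; best now A (z=2)
  B: rows 9-10 cols 0-2 -> outside (row miss)
  C: rows 7-10 cols 4-5 -> outside (row miss)
  D: rows 6-7 cols 3-4 z=6 -> covers; best now A (z=2)
Winner: A at z=2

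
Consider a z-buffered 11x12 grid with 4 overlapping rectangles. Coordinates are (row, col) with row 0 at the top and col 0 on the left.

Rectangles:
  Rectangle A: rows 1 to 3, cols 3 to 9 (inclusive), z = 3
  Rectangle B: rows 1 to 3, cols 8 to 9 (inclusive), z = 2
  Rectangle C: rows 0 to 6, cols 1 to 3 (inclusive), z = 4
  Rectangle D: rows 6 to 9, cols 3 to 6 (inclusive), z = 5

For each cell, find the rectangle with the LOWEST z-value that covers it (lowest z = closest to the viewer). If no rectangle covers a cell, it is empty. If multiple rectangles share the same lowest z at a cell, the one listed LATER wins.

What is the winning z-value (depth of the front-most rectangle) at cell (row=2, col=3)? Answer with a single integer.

Check cell (2,3):
  A: rows 1-3 cols 3-9 z=3 -> covers; best now A (z=3)
  B: rows 1-3 cols 8-9 -> outside (col miss)
  C: rows 0-6 cols 1-3 z=4 -> covers; best now A (z=3)
  D: rows 6-9 cols 3-6 -> outside (row miss)
Winner: A at z=3

Answer: 3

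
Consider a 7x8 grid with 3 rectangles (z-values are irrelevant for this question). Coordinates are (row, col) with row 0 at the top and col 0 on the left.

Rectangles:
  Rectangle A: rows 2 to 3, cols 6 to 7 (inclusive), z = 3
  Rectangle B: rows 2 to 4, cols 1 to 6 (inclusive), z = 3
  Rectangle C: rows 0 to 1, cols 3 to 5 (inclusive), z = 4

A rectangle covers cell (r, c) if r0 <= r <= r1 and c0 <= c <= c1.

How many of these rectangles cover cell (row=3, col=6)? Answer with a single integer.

Check cell (3,6):
  A: rows 2-3 cols 6-7 -> covers
  B: rows 2-4 cols 1-6 -> covers
  C: rows 0-1 cols 3-5 -> outside (row miss)
Count covering = 2

Answer: 2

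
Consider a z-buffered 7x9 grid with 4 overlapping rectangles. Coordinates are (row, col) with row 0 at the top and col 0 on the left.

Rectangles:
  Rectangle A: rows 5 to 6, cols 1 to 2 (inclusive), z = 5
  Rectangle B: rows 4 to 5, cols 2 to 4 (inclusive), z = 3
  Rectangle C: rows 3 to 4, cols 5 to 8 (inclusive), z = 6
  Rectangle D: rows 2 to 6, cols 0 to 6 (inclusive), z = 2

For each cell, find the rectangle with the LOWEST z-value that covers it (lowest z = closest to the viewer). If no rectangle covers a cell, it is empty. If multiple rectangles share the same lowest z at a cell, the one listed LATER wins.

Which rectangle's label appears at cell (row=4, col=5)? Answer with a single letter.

Check cell (4,5):
  A: rows 5-6 cols 1-2 -> outside (row miss)
  B: rows 4-5 cols 2-4 -> outside (col miss)
  C: rows 3-4 cols 5-8 z=6 -> covers; best now C (z=6)
  D: rows 2-6 cols 0-6 z=2 -> covers; best now D (z=2)
Winner: D at z=2

Answer: D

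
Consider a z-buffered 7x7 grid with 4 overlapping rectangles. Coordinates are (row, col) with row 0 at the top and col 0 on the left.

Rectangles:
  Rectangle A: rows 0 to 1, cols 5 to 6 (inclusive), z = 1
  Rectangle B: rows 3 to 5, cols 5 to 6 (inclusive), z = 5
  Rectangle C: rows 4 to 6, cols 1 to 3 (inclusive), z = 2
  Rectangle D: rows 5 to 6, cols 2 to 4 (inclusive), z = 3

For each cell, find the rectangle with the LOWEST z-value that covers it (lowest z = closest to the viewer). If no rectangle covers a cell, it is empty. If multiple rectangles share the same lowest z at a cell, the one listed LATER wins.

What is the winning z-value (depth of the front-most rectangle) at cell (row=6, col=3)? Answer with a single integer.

Check cell (6,3):
  A: rows 0-1 cols 5-6 -> outside (row miss)
  B: rows 3-5 cols 5-6 -> outside (row miss)
  C: rows 4-6 cols 1-3 z=2 -> covers; best now C (z=2)
  D: rows 5-6 cols 2-4 z=3 -> covers; best now C (z=2)
Winner: C at z=2

Answer: 2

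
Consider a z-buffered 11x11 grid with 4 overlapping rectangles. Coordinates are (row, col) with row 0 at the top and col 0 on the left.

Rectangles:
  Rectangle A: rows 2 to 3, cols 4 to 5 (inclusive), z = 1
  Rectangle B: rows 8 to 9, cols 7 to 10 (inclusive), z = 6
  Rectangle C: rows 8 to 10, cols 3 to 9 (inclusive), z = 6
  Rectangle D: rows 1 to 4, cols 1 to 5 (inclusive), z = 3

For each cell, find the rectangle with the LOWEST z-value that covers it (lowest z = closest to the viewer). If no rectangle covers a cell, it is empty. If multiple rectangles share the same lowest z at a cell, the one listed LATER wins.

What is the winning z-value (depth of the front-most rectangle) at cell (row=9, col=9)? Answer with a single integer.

Check cell (9,9):
  A: rows 2-3 cols 4-5 -> outside (row miss)
  B: rows 8-9 cols 7-10 z=6 -> covers; best now B (z=6)
  C: rows 8-10 cols 3-9 z=6 -> covers; best now C (z=6)
  D: rows 1-4 cols 1-5 -> outside (row miss)
Winner: C at z=6

Answer: 6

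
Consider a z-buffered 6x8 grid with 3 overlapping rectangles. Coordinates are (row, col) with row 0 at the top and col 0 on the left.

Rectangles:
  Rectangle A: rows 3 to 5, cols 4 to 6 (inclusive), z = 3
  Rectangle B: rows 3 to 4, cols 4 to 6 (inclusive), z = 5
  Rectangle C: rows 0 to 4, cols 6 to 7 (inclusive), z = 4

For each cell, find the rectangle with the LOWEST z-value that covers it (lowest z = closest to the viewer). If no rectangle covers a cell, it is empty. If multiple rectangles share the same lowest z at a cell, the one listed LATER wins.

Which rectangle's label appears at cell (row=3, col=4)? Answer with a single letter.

Check cell (3,4):
  A: rows 3-5 cols 4-6 z=3 -> covers; best now A (z=3)
  B: rows 3-4 cols 4-6 z=5 -> covers; best now A (z=3)
  C: rows 0-4 cols 6-7 -> outside (col miss)
Winner: A at z=3

Answer: A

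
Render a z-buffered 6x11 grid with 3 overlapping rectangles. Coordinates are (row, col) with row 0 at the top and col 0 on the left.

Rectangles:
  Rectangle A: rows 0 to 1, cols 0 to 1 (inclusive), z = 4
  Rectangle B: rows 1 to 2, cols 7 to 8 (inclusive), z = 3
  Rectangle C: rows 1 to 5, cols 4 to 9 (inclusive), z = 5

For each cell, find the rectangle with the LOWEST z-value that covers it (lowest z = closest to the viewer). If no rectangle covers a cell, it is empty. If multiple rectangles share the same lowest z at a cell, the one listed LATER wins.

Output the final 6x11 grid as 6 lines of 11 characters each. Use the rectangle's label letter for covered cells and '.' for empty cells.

AA.........
AA..CCCBBC.
....CCCBBC.
....CCCCCC.
....CCCCCC.
....CCCCCC.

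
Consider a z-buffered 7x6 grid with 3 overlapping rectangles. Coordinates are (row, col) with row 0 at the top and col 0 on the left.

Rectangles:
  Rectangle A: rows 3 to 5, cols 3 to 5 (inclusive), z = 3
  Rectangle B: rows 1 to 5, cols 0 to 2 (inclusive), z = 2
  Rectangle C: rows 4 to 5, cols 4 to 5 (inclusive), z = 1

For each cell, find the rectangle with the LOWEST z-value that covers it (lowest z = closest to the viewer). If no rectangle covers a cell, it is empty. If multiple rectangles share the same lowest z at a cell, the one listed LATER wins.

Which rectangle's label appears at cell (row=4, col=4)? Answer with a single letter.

Check cell (4,4):
  A: rows 3-5 cols 3-5 z=3 -> covers; best now A (z=3)
  B: rows 1-5 cols 0-2 -> outside (col miss)
  C: rows 4-5 cols 4-5 z=1 -> covers; best now C (z=1)
Winner: C at z=1

Answer: C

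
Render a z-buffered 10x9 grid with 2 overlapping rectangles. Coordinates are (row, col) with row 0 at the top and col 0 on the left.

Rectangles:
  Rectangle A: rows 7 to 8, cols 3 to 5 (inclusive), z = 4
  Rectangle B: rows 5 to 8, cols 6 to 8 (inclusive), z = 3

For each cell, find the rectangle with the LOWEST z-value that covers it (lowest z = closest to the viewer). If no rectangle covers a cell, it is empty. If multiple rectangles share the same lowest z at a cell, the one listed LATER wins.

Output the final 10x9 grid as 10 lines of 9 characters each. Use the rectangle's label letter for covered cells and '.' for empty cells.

.........
.........
.........
.........
.........
......BBB
......BBB
...AAABBB
...AAABBB
.........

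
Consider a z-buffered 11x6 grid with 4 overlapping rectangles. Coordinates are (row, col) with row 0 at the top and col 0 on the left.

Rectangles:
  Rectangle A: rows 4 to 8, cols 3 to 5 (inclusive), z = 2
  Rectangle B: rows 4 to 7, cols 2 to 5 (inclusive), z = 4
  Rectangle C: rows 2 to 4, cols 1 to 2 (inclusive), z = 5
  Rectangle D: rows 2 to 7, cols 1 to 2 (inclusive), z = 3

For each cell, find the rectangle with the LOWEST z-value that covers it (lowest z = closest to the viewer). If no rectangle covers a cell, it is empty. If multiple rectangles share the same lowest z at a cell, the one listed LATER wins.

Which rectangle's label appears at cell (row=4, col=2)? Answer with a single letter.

Check cell (4,2):
  A: rows 4-8 cols 3-5 -> outside (col miss)
  B: rows 4-7 cols 2-5 z=4 -> covers; best now B (z=4)
  C: rows 2-4 cols 1-2 z=5 -> covers; best now B (z=4)
  D: rows 2-7 cols 1-2 z=3 -> covers; best now D (z=3)
Winner: D at z=3

Answer: D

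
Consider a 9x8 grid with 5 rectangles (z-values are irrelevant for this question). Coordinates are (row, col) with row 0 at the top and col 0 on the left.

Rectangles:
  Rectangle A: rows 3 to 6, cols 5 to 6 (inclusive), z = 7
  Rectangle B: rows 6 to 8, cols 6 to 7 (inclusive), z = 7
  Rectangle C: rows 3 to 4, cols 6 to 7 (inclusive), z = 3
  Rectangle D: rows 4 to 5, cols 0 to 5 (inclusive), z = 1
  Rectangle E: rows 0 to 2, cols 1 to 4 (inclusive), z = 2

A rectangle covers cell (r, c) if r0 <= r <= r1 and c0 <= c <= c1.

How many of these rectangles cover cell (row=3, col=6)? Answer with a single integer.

Answer: 2

Derivation:
Check cell (3,6):
  A: rows 3-6 cols 5-6 -> covers
  B: rows 6-8 cols 6-7 -> outside (row miss)
  C: rows 3-4 cols 6-7 -> covers
  D: rows 4-5 cols 0-5 -> outside (row miss)
  E: rows 0-2 cols 1-4 -> outside (row miss)
Count covering = 2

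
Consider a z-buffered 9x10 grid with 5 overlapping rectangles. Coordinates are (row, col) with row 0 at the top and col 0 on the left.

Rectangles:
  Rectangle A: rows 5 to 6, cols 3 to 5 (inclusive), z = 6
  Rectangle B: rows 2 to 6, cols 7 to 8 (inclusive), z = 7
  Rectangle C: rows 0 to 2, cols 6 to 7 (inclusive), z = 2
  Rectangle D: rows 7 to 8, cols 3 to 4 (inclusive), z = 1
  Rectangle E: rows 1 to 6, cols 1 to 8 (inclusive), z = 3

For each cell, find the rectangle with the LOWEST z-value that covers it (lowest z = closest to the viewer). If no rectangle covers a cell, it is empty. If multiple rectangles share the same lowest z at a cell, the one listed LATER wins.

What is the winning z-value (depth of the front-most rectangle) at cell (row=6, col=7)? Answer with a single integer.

Answer: 3

Derivation:
Check cell (6,7):
  A: rows 5-6 cols 3-5 -> outside (col miss)
  B: rows 2-6 cols 7-8 z=7 -> covers; best now B (z=7)
  C: rows 0-2 cols 6-7 -> outside (row miss)
  D: rows 7-8 cols 3-4 -> outside (row miss)
  E: rows 1-6 cols 1-8 z=3 -> covers; best now E (z=3)
Winner: E at z=3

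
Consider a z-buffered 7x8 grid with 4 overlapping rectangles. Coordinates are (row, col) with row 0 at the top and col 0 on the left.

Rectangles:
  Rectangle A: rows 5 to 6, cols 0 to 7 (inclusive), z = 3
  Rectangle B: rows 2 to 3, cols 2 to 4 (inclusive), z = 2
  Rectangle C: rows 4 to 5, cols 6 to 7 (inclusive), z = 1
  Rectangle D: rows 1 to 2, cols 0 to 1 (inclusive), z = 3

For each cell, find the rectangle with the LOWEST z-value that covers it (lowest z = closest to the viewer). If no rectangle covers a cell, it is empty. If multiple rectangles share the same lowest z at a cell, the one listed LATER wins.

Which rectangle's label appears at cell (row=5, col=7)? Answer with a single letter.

Check cell (5,7):
  A: rows 5-6 cols 0-7 z=3 -> covers; best now A (z=3)
  B: rows 2-3 cols 2-4 -> outside (row miss)
  C: rows 4-5 cols 6-7 z=1 -> covers; best now C (z=1)
  D: rows 1-2 cols 0-1 -> outside (row miss)
Winner: C at z=1

Answer: C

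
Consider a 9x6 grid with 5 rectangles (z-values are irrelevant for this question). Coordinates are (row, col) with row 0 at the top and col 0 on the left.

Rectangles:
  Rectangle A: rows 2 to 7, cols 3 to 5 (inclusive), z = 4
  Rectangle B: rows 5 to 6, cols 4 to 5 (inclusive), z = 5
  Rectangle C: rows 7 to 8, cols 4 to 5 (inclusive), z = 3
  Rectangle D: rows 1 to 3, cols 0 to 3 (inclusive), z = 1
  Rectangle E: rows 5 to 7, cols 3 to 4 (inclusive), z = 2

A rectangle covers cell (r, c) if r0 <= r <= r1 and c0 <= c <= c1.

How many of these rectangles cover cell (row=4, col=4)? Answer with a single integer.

Answer: 1

Derivation:
Check cell (4,4):
  A: rows 2-7 cols 3-5 -> covers
  B: rows 5-6 cols 4-5 -> outside (row miss)
  C: rows 7-8 cols 4-5 -> outside (row miss)
  D: rows 1-3 cols 0-3 -> outside (row miss)
  E: rows 5-7 cols 3-4 -> outside (row miss)
Count covering = 1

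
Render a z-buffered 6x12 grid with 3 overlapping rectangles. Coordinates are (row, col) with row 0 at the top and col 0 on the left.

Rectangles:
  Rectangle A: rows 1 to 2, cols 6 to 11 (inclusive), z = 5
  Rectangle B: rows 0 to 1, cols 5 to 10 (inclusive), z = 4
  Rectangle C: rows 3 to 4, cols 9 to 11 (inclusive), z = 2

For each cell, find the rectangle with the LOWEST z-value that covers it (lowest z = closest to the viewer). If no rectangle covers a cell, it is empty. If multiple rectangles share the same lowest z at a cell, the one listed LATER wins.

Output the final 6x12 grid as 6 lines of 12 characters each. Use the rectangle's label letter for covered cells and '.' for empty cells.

.....BBBBBB.
.....BBBBBBA
......AAAAAA
.........CCC
.........CCC
............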